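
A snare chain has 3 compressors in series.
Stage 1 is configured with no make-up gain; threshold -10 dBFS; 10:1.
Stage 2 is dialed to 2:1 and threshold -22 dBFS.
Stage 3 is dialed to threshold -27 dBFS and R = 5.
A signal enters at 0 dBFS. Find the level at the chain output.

Stage 1: 10 dB above -10 dBFS, reduced 10:1 to 1 dB above → -9 dBFS.
Stage 2: overshoot 13 dB → 13/2 = 6.5 dB → -15.5 dBFS.
Stage 3: 11.5 dB above -27 dBFS, reduced 5:1 to 2.3 dB above → -24.7 dBFS.

-24.7 dBFS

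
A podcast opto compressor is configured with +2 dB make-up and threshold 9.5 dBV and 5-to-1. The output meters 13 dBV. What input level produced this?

17 dBV

Before make-up, the level was 13 − 2 = 11 dBV.
That's 1.5 dB above the 9.5 dBV threshold.
Before 5:1 compression the overshoot was 1.5 × 5 = 7.5 dB, so input = 9.5 + 7.5 = 17 dBV.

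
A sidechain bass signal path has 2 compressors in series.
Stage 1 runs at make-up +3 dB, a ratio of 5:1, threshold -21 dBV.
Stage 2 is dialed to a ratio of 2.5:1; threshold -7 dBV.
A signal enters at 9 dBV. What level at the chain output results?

Stage 1: 30 dB above -21 dBV, reduced 5:1 to 6 dB above → -15 dBV; +3 dB make-up → -12 dBV.
Stage 2: -12 dBV is at or below the -7 dBV threshold — no compression; output -12 dBV.

-12 dBV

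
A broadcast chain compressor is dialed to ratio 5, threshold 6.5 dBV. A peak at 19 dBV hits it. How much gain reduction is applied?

19 dBV exceeds the threshold by 12.5 dB.
A 5:1 ratio leaves 2.5 dB of that excess.
Gain reduction = 12.5 − 2.5 = 10 dB.

10 dB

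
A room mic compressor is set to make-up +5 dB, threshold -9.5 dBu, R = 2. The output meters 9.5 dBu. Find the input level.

18.5 dBu

Remove make-up: 9.5 − 5 = 4.5 dBu.
That's 14 dB above the -9.5 dBu threshold.
Before 2:1 compression the overshoot was 14 × 2 = 28 dB, so input = -9.5 + 28 = 18.5 dBu.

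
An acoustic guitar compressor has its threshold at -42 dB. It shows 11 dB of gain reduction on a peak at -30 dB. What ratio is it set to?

Input overshoot = -30 − (-42) = 12 dB.
Output overshoot = 12 − 11 = 1 dB.
Ratio = input overshoot / output overshoot = 12 / 1 = 12.

12:1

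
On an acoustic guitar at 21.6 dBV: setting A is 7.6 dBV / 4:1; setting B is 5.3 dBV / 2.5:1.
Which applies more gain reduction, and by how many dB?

A, by 0.72 dB

A: 14 dB over, compressed to 3.5 dB over, so 10.5 dB of GR.
B: 16.3 dB over, compressed to 6.52 dB over, so 9.78 dB of GR.
A applies 0.72 dB more gain reduction.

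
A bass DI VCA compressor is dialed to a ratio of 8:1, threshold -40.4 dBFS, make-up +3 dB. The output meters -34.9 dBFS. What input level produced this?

Stripping the +3 dB make-up gives -37.9 dBFS at the gain stage.
The compressed level sits -37.9 − (-40.4) = 2.5 dB over threshold.
Undo the ratio: input overshoot = 2.5 × 8 = 20 dB, giving input = -20.4 dBFS.

-20.4 dBFS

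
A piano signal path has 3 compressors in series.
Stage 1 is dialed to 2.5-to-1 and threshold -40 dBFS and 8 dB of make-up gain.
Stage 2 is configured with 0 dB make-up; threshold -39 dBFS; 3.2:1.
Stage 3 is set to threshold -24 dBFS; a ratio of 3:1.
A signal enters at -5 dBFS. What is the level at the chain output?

Stage 1: -5 dBFS is 35 dB over -40 dBFS; at 2.5:1 that becomes 14 dB over, giving -26 dBFS; +8 dB make-up → -18 dBFS.
Stage 2: 21 dB above -39 dBFS, reduced 3.2:1 to 6.5625 dB above → -32.4375 dBFS.
Stage 3: below threshold (-32.4375 ≤ -24); passes unchanged; output -32.4375 dBFS.

-32.4375 dBFS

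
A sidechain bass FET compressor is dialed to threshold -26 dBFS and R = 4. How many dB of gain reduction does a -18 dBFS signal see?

6 dB

Overshoot = -18 − (-26) = 8 dB.
After 4:1 compression the overshoot becomes 8/4 = 2 dB.
So the signal is attenuated by 8 − 2 = 6 dB.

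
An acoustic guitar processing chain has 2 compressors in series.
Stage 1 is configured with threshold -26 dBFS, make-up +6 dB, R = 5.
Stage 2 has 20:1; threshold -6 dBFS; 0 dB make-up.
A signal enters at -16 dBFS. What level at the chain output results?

-18 dBFS

Stage 1: -16 dBFS is 10 dB over -26 dBFS; at 5:1 that becomes 2 dB over, giving -24 dBFS; +6 dB make-up → -18 dBFS.
Stage 2: -18 dBFS is at or below the -6 dBFS threshold — no compression; output -18 dBFS.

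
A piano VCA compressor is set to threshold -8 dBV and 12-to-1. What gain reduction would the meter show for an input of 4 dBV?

The signal is 12 dB above threshold.
After 12:1 compression the overshoot becomes 12/12 = 1 dB.
So the signal is attenuated by 12 − 1 = 11 dB.

11 dB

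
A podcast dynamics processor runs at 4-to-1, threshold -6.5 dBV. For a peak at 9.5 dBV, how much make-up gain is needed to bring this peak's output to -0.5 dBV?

2 dB

Overshoot 16 dB → 16/4 = 4 dB after compression, so the compressed level is -6.5 + 4 = -2.5 dBV.
Make-up = target − compressed = -0.5 − (-2.5) = 2 dB.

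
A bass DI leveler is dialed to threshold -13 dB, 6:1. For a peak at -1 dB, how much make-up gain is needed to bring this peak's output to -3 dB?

Without make-up, output = threshold + overshoot/6 = -13 + 2 = -11 dB.
Gap to target: 8 dB.

8 dB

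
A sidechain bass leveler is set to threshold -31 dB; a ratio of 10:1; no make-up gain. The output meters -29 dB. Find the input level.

That's 2 dB above the -31 dB threshold.
Input overshoot = R × output overshoot = 20 dB → input = -31 + 20 = -11 dB.

-11 dB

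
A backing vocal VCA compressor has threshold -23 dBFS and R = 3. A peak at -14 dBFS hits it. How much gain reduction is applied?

6 dB

Overshoot = -14 − (-23) = 9 dB.
At 3:1, output sits 9/3 = 3 dB above threshold.
So the signal is attenuated by 9 − 3 = 6 dB.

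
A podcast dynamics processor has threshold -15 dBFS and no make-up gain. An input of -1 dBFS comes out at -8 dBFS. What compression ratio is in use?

Input overshoot = -1 − (-15) = 14 dB; output overshoot = -8 − (-15) = 7 dB.
Ratio = 14 / 7 = 2.

2:1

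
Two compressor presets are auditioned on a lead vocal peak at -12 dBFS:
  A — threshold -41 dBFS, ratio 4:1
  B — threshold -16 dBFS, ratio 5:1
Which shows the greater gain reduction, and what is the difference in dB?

A: GR = 29 − 29/4 = 21.75 dB.
B: GR = 4 − 4/5 = 3.2 dB.
A reduces 18.55 dB more.

A, by 18.55 dB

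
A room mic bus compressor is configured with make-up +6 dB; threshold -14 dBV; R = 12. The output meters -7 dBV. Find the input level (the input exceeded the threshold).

-2 dBV

Stripping the +6 dB make-up gives -13 dBV at the gain stage.
Post-compression overshoot = -13 − (-14) = 1 dB.
Undo the ratio: input overshoot = 1 × 12 = 12 dB, giving input = -2 dBV.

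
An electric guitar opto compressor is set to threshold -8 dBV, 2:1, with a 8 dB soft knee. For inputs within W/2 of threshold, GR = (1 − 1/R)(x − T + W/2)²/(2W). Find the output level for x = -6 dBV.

x − T + W/2 = -6 − (-8) + 4 = 6.
GR = (1 − 1/2) × 6² / 16 = 0.5 × 36 / 16 = 1.125 dB.
Output = -6 − 1.125 = -7.125 dBV.

-7.125 dBV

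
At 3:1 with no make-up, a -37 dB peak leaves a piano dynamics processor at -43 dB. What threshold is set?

Gain reduction = -37 − (-43) = 6 dB; output overshoot = GR / (R − 1) = 6 / 2 = 3 dB.
Threshold = output − output overshoot = -43 − 3 = -46 dB.

-46 dB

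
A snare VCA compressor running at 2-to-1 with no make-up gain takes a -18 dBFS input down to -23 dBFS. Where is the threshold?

-28 dBFS

Input is 10 dB above T (since output overshoot × R = input overshoot: (-23 − T)·2 = -18 − T gives T = -28 dBFS).
Check: -28 + (-18 − (-28))/2 = -28 + 5 = -23 dBFS. ✓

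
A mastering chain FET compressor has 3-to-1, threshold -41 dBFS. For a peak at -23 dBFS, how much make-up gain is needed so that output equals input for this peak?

The peak compresses to -41 + 18/3 = -35 dBFS.
To reach -23 dBFS requires -23 − (-35) = 12 dB of make-up.

12 dB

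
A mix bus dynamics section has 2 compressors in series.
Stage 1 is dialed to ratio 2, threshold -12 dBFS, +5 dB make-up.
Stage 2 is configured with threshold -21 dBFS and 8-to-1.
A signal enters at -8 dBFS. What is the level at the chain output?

-19 dBFS

Stage 1: -8 dBFS is 4 dB over -12 dBFS; at 2:1 that becomes 2 dB over, giving -10 dBFS; +5 dB make-up → -5 dBFS.
Stage 2: -5 dBFS is 16 dB over -21 dBFS; at 8:1 that becomes 2 dB over, giving -19 dBFS.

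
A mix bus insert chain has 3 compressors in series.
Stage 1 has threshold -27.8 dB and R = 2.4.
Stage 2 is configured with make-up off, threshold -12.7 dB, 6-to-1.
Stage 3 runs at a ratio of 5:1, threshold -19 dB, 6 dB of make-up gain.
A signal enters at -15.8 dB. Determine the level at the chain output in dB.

-16.8 dB

Stage 1: -15.8 dB is 12 dB over -27.8 dB; at 2.4:1 that becomes 5 dB over, giving -22.8 dB.
Stage 2: -22.8 dB ≤ -12.7 dB, so stage 2 doesn't engage; output -22.8 dB.
Stage 3: below threshold (-22.8 ≤ -19); passes unchanged; make-up brings it to -16.8 dB.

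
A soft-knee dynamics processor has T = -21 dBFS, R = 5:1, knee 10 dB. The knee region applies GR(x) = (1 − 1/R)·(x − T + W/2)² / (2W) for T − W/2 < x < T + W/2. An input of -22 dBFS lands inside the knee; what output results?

-22.64 dBFS

x − T + W/2 = -22 − (-21) + 5 = 4.
GR = (1 − 1/5) × 4² / 20 = 0.8 × 16 / 20 = 0.64 dB.
Output = -22 − 0.64 = -22.64 dBFS.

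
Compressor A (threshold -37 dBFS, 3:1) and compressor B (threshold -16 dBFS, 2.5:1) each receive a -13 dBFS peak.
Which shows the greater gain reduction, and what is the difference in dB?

A: 24 dB over, compressed to 8 dB over, so 16 dB of GR.
B: 3 dB over, compressed to 1.2 dB over, so 1.8 dB of GR.
A reduces 14.2 dB more.

A, by 14.2 dB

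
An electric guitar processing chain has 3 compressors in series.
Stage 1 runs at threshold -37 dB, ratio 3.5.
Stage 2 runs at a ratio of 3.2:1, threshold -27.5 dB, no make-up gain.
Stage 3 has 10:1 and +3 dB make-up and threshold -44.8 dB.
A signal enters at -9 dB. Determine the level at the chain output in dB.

Stage 1: 28 dB above -37 dB, reduced 3.5:1 to 8 dB above → -29 dB.
Stage 2: -29 dB is at or below the -27.5 dB threshold — no compression; output -29 dB.
Stage 3: 15.8 dB above -44.8 dB, reduced 10:1 to 1.58 dB above → -43.22 dB; +3 dB make-up → -40.22 dB.

-40.22 dB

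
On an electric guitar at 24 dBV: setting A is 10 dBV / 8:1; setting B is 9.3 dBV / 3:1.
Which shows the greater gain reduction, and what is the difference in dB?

A: 14 dB over, compressed to 1.75 dB over, so 12.25 dB of GR.
B: 14.7 dB over, compressed to 4.9 dB over, so 9.8 dB of GR.
A reduces 2.45 dB more.

A, by 2.45 dB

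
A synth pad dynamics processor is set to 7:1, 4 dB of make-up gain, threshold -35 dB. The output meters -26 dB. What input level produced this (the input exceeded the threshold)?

0 dB

Before make-up, the level was -26 − 4 = -30 dB.
That's 5 dB above the -35 dB threshold.
Undo the ratio: input overshoot = 5 × 7 = 35 dB, giving input = 0 dB.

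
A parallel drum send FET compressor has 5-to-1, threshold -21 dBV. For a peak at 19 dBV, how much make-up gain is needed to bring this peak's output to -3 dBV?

Overshoot 40 dB → 40/5 = 8 dB after compression, so the compressed level is -21 + 8 = -13 dBV.
Make-up = target − compressed = -3 − (-13) = 10 dB.

10 dB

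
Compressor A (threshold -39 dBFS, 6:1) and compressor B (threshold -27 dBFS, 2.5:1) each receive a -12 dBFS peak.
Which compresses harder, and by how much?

A: overshoot 27 dB → output overshoot 4.5 dB → GR 22.5 dB.
B: overshoot 15 dB → output overshoot 6 dB → GR 9 dB.
Difference: 13.5 dB in favour of A.

A, by 13.5 dB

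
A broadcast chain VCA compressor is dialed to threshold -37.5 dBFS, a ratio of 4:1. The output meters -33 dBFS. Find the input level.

The compressed level sits -33 − (-37.5) = 4.5 dB over threshold.
Undo the ratio: input overshoot = 4.5 × 4 = 18 dB, giving input = -19.5 dBFS.

-19.5 dBFS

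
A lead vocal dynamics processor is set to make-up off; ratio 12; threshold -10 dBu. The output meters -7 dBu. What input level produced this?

26 dBu

Post-compression overshoot = -7 − (-10) = 3 dB.
Before 12:1 compression the overshoot was 3 × 12 = 36 dB, so input = -10 + 36 = 26 dBu.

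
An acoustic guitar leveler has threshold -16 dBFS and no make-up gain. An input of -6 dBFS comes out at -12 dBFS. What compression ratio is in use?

Input overshoot = -6 − (-16) = 10 dB; output overshoot = -12 − (-16) = 4 dB.
Ratio = 10 / 4 = 2.5.

2.5:1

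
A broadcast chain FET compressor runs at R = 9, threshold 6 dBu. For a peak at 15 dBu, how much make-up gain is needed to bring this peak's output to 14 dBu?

7 dB

Without make-up, output = threshold + overshoot/9 = 6 + 1 = 7 dBu.
Gap to target: 7 dB.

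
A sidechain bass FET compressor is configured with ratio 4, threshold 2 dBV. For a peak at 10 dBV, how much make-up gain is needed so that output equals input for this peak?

6 dB

The peak compresses to 2 + 8/4 = 4 dBV.
To reach 10 dBV requires 10 − 4 = 6 dB of make-up.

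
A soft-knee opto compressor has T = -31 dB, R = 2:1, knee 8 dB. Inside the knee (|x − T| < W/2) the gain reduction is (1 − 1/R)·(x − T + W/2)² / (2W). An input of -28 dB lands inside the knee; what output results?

x − T + W/2 = -28 − (-31) + 4 = 7.
GR = (1 − 1/2) × 7² / 16 = 0.5 × 49 / 16 = 1.53125 dB.
Output = -28 − 1.53125 = -29.53125 dB.

-29.53125 dB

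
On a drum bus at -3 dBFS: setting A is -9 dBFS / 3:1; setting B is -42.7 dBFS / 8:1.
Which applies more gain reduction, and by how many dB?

B, by 30.7375 dB

A: 6 dB over, compressed to 2 dB over, so 4 dB of GR.
B: 39.7 dB over, compressed to 4.9625 dB over, so 34.7375 dB of GR.
B applies 30.7375 dB more gain reduction.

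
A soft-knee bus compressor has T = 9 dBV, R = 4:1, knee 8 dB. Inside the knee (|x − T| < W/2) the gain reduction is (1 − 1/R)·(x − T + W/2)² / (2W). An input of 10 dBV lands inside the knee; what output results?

8.828125 dBV

x − T + W/2 = 10 − 9 + 4 = 5.
GR = (1 − 1/4) × 5² / 16 = 0.75 × 25 / 16 = 1.171875 dB.
Output = 10 − 1.171875 = 8.828125 dBV.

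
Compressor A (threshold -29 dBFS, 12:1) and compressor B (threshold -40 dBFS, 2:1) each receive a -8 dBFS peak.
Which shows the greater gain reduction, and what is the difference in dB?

A, by 3.25 dB

A: GR = 21 − 21/12 = 19.25 dB.
B: GR = 32 − 32/2 = 16 dB.
Difference: 3.25 dB in favour of A.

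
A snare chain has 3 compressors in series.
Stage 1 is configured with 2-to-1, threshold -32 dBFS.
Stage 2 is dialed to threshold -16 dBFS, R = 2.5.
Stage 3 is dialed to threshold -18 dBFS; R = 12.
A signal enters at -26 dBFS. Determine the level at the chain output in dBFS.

Stage 1: -26 dBFS is 6 dB over -32 dBFS; at 2:1 that becomes 3 dB over, giving -29 dBFS.
Stage 2: below threshold (-29 ≤ -16); passes unchanged; output -29 dBFS.
Stage 3: -29 dBFS is at or below the -18 dBFS threshold — no compression; output -29 dBFS.

-29 dBFS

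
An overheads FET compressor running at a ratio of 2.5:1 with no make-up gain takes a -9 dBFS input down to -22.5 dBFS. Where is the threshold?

-31.5 dBFS

Input is 22.5 dB above T (since output overshoot × R = input overshoot: (-22.5 − T)·2.5 = -9 − T gives T = -31.5 dBFS).
Check: -31.5 + (-9 − (-31.5))/2.5 = -31.5 + 9 = -22.5 dBFS. ✓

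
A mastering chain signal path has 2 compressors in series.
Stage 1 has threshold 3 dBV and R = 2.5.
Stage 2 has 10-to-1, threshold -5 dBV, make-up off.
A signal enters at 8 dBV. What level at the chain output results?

Stage 1: 5 dB above 3 dBV, reduced 2.5:1 to 2 dB above → 5 dBV.
Stage 2: 5 dBV is 10 dB over -5 dBV; at 10:1 that becomes 1 dB over, giving -4 dBV.

-4 dBV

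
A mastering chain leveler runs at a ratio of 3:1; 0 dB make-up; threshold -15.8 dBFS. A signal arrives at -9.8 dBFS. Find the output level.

-13.8 dBFS

The input is 6 dB above the -15.8 dBFS threshold.
3:1 compression reduces that to 6/3 = 2 dB over.
So the level is -15.8 + 2 = -13.8 dBFS.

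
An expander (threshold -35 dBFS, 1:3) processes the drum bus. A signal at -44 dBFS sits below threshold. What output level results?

Below threshold, a 1:3 expander applies gain = (3−1)×(T − x) of attenuation.
(3−1) × 9 = 18 dB, so output = -44 − 18 = -62 dBFS.

-62 dBFS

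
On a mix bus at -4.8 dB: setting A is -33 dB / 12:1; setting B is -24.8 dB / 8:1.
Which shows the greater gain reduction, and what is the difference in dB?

A: GR = 28.2 − 28.2/12 = 25.85 dB.
B: GR = 20 − 20/8 = 17.5 dB.
Difference: 8.35 dB in favour of A.

A, by 8.35 dB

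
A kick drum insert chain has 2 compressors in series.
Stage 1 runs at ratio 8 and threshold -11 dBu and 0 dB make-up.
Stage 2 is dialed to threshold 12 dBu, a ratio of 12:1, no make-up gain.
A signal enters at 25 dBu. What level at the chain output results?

Stage 1: overshoot 36 dB → 36/8 = 4.5 dB → -6.5 dBu.
Stage 2: -6.5 dBu ≤ 12 dBu, so stage 2 doesn't engage; output -6.5 dBu.

-6.5 dBu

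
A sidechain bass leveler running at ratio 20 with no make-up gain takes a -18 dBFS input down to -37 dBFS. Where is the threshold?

-38 dBFS

Let T be the threshold. Output overshoot = (input overshoot)/R, so -37 − T = (-18 − T)/20.
20·(-37 − T) = -18 − T → 19·T = -740 − (-18) = -722.
T = -722/19 = -38 dBFS.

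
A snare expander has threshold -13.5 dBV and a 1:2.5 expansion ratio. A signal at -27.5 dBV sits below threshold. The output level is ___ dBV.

-48.5 dBV

Below threshold, a 1:2.5 expander applies gain = (2.5−1)×(T − x) of attenuation.
(2.5−1) × 14 = 21 dB, so output = -27.5 − 21 = -48.5 dBV.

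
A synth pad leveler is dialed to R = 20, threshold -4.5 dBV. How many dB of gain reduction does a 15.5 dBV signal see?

19 dB

15.5 dBV exceeds the threshold by 20 dB.
A 20:1 ratio leaves 1 dB of that excess.
GR = overshoot in − overshoot out = 20 − 1 = 19 dB.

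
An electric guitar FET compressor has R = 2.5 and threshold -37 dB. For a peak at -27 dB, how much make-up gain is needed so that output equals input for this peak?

The peak compresses to -37 + 10/2.5 = -33 dB.
To reach -27 dB requires -27 − (-33) = 6 dB of make-up.

6 dB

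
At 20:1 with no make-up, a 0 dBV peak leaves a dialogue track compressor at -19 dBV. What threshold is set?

-20 dBV

Let T be the threshold. Output overshoot = (input overshoot)/R, so -19 − T = (0 − T)/20.
20·(-19 − T) = 0 − T → 19·T = -380 − 0 = -380.
T = -380/19 = -20 dBV.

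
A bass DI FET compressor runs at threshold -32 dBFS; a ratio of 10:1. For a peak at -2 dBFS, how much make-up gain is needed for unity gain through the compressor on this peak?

27 dB

Without make-up, output = threshold + overshoot/10 = -32 + 3 = -29 dBFS.
Gap to target: 27 dB.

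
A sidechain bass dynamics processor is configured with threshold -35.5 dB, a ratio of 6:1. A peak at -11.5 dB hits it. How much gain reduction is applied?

The signal is 24 dB above threshold.
A 6:1 ratio leaves 4 dB of that excess.
GR = overshoot in − overshoot out = 24 − 4 = 20 dB.

20 dB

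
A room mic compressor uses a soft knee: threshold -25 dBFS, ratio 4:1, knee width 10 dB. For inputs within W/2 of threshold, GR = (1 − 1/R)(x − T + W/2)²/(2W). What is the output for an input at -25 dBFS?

-25.9375 dBFS

x − T + W/2 = -25 − (-25) + 5 = 5.
GR = (1 − 1/4) × 5² / 20 = 0.75 × 25 / 20 = 0.9375 dB.
Output = -25 − 0.9375 = -25.9375 dBFS.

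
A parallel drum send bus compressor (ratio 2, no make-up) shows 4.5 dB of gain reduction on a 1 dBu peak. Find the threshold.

-8 dBu

Let T be the threshold. Output overshoot = (input overshoot)/R, so -3.5 − T = (1 − T)/2.
2·(-3.5 − T) = 1 − T → 1·T = -7 − 1 = -8.
T = -8/1 = -8 dBu.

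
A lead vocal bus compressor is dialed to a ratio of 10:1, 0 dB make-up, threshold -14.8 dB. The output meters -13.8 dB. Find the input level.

The compressed level sits -13.8 − (-14.8) = 1 dB over threshold.
Undo the ratio: input overshoot = 1 × 10 = 10 dB, giving input = -4.8 dB.

-4.8 dB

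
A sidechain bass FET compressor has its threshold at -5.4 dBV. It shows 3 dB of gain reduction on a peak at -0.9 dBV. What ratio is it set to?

3:1

Input overshoot = -0.9 − (-5.4) = 4.5 dB.
Output overshoot = 4.5 − 3 = 1.5 dB.
Ratio = input overshoot / output overshoot = 4.5 / 1.5 = 3.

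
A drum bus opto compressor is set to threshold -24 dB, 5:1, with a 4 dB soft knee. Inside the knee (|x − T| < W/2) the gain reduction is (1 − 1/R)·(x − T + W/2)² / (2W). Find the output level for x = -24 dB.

-24.4 dB

x − T + W/2 = -24 − (-24) + 2 = 2.
GR = (1 − 1/5) × 2² / 8 = 0.8 × 4 / 8 = 0.4 dB.
Output = -24 − 0.4 = -24.4 dB.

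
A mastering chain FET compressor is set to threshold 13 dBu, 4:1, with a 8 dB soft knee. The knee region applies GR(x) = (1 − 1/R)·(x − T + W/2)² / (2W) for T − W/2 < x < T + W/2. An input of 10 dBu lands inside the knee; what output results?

x − T + W/2 = 10 − 13 + 4 = 1.
GR = (1 − 1/4) × 1² / 16 = 0.75 × 1 / 16 = 0.046875 dB.
Output = 10 − 0.046875 = 9.953125 dBu.

9.953125 dBu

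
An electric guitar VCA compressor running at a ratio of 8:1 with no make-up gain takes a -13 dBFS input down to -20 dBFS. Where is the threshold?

Input is 8 dB above T (since output overshoot × R = input overshoot: (-20 − T)·8 = -13 − T gives T = -21 dBFS).
Check: -21 + (-13 − (-21))/8 = -21 + 1 = -20 dBFS. ✓

-21 dBFS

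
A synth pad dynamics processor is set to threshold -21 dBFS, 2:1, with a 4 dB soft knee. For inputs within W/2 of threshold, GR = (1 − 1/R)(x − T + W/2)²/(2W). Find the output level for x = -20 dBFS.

-20.5625 dBFS

x − T + W/2 = -20 − (-21) + 2 = 3.
GR = (1 − 1/2) × 3² / 8 = 0.5 × 9 / 8 = 0.5625 dB.
Output = -20 − 0.5625 = -20.5625 dBFS.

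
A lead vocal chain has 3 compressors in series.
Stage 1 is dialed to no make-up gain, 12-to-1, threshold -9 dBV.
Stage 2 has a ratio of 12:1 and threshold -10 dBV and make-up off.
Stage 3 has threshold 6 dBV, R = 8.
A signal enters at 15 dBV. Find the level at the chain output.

-9.75 dBV

Stage 1: overshoot 24 dB → 24/12 = 2 dB → -7 dBV.
Stage 2: 3 dB above -10 dBV, reduced 12:1 to 0.25 dB above → -9.75 dBV.
Stage 3: below threshold (-9.75 ≤ 6); passes unchanged; output -9.75 dBV.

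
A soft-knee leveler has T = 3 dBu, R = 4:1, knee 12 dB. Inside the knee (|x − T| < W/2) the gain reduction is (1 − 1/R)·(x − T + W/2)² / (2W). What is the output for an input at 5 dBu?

x − T + W/2 = 5 − 3 + 6 = 8.
GR = (1 − 1/4) × 8² / 24 = 0.75 × 64 / 24 = 2 dB.
Output = 5 − 2 = 3 dBu.

3 dBu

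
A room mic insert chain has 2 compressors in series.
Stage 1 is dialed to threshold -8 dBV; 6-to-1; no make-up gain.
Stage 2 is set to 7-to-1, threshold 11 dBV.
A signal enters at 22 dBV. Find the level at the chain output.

-3 dBV

Stage 1: 22 dBV is 30 dB over -8 dBV; at 6:1 that becomes 5 dB over, giving -3 dBV.
Stage 2: -3 dBV is at or below the 11 dBV threshold — no compression; output -3 dBV.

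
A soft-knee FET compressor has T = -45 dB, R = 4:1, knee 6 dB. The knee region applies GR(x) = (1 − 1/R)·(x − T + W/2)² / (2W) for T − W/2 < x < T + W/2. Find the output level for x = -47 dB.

x − T + W/2 = -47 − (-45) + 3 = 1.
GR = (1 − 1/4) × 1² / 12 = 0.75 × 1 / 12 = 0.0625 dB.
Output = -47 − 0.0625 = -47.0625 dB.

-47.0625 dB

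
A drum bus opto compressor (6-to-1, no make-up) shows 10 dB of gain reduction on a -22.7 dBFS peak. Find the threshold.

Input is 12 dB above T (since output overshoot × R = input overshoot: (-32.7 − T)·6 = -22.7 − T gives T = -34.7 dBFS).
Check: -34.7 + (-22.7 − (-34.7))/6 = -34.7 + 2 = -32.7 dBFS. ✓

-34.7 dBFS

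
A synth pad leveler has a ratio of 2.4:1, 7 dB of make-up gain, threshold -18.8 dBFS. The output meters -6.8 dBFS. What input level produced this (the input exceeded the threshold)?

Remove make-up: -6.8 − 7 = -13.8 dBFS.
Post-compression overshoot = -13.8 − (-18.8) = 5 dB.
Undo the ratio: input overshoot = 5 × 2.4 = 12 dB, giving input = -6.8 dBFS.

-6.8 dBFS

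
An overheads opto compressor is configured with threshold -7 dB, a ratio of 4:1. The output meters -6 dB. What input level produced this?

-3 dB

The compressed level sits -6 − (-7) = 1 dB over threshold.
Undo the ratio: input overshoot = 1 × 4 = 4 dB, giving input = -3 dB.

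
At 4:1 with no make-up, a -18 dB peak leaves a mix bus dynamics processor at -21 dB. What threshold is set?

-22 dB

Gain reduction = -18 − (-21) = 3 dB; output overshoot = GR / (R − 1) = 3 / 3 = 1 dB.
Threshold = output − output overshoot = -21 − 1 = -22 dB.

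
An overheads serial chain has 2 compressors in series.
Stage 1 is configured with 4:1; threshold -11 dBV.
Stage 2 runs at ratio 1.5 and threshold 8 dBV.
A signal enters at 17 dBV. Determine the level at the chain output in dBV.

-4 dBV

Stage 1: 17 dBV is 28 dB over -11 dBV; at 4:1 that becomes 7 dB over, giving -4 dBV.
Stage 2: below threshold (-4 ≤ 8); passes unchanged; output -4 dBV.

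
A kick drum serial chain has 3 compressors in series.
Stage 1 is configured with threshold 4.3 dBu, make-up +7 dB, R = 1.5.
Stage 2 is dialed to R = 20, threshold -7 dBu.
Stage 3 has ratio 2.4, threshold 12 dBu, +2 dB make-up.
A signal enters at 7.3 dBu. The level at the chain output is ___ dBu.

-3.985 dBu

Stage 1: overshoot 3 dB → 3/1.5 = 2 dB → 6.3 dBu; +7 dB make-up → 13.3 dBu.
Stage 2: 20.3 dB above -7 dBu, reduced 20:1 to 1.015 dB above → -5.985 dBu.
Stage 3: -5.985 dBu is at or below the 12 dBu threshold — no compression; make-up brings it to -3.985 dBu.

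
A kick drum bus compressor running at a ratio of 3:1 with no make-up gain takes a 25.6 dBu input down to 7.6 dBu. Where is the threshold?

Input is 27 dB above T (since output overshoot × R = input overshoot: (7.6 − T)·3 = 25.6 − T gives T = -1.4 dBu).
Check: -1.4 + (25.6 − (-1.4))/3 = -1.4 + 9 = 7.6 dBu. ✓

-1.4 dBu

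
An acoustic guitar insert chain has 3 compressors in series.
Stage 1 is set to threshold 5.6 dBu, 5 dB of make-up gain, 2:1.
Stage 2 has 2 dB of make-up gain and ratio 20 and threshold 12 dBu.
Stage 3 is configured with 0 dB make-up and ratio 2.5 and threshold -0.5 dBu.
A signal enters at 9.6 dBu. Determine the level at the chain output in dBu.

5.312 dBu

Stage 1: 4 dB above 5.6 dBu, reduced 2:1 to 2 dB above → 7.6 dBu; +5 dB make-up → 12.6 dBu.
Stage 2: overshoot 0.6 dB → 0.6/20 = 0.03 dB → 12.03 dBu; +2 dB make-up → 14.03 dBu.
Stage 3: 14.53 dB above -0.5 dBu, reduced 2.5:1 to 5.812 dB above → 5.312 dBu.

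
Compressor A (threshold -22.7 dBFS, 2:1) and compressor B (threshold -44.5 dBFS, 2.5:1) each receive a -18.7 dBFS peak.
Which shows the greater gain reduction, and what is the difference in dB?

B, by 13.48 dB

A: overshoot 4 dB → output overshoot 2 dB → GR 2 dB.
B: overshoot 25.8 dB → output overshoot 10.32 dB → GR 15.48 dB.
Difference: 13.48 dB in favour of B.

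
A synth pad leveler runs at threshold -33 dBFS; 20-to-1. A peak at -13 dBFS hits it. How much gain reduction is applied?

19 dB

-13 dBFS exceeds the threshold by 20 dB.
After 20:1 compression the overshoot becomes 20/20 = 1 dB.
So the signal is attenuated by 20 − 1 = 19 dB.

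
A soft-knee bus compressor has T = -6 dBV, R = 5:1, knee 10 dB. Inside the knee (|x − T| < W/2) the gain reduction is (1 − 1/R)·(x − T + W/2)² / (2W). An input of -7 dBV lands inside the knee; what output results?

x − T + W/2 = -7 − (-6) + 5 = 4.
GR = (1 − 1/5) × 4² / 20 = 0.8 × 16 / 20 = 0.64 dB.
Output = -7 − 0.64 = -7.64 dBV.

-7.64 dBV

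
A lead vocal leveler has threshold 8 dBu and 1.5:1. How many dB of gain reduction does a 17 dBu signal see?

3 dB

Overshoot = 17 − 8 = 9 dB.
At 1.5:1, output sits 9/1.5 = 6 dB above threshold.
GR = overshoot in − overshoot out = 9 − 6 = 3 dB.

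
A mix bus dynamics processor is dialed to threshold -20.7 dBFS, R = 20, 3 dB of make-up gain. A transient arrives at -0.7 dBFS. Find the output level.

-16.7 dBFS

-0.7 dBFS sits 20 dB over threshold.
20:1 compression reduces that to 20/20 = 1 dB over.
So the level is -20.7 + 1 = -19.7 dBFS; make-up adds 3 dB, giving -16.7 dBFS.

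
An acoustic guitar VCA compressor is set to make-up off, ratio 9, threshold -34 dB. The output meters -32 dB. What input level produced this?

-16 dB

Post-compression overshoot = -32 − (-34) = 2 dB.
Input overshoot = R × output overshoot = 18 dB → input = -34 + 18 = -16 dB.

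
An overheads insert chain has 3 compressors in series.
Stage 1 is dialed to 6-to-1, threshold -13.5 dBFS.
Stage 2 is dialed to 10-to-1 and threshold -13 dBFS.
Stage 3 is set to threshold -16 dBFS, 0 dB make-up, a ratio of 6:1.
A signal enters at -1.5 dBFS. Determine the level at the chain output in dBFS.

Stage 1: 12 dB above -13.5 dBFS, reduced 6:1 to 2 dB above → -11.5 dBFS.
Stage 2: 1.5 dB above -13 dBFS, reduced 10:1 to 0.15 dB above → -12.85 dBFS.
Stage 3: 3.15 dB above -16 dBFS, reduced 6:1 to 0.525 dB above → -15.475 dBFS.

-15.475 dBFS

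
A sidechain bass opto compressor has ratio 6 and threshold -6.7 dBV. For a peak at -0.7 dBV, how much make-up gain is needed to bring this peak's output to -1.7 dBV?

4 dB

The peak compresses to -6.7 + 6/6 = -5.7 dBV.
To reach -1.7 dBV requires -1.7 − (-5.7) = 4 dB of make-up.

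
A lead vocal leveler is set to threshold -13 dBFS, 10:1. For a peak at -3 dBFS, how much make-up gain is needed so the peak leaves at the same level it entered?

9 dB

Overshoot 10 dB → 10/10 = 1 dB after compression, so the compressed level is -13 + 1 = -12 dBFS.
Make-up = target − compressed = -3 − (-12) = 9 dB.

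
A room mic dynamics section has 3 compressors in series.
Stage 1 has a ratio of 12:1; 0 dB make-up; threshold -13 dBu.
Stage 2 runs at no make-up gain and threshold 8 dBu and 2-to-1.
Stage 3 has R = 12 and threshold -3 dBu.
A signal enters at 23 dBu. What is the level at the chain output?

Stage 1: overshoot 36 dB → 36/12 = 3 dB → -10 dBu.
Stage 2: -10 dBu is at or below the 8 dBu threshold — no compression; output -10 dBu.
Stage 3: -10 dBu ≤ -3 dBu, so stage 3 doesn't engage; output -10 dBu.

-10 dBu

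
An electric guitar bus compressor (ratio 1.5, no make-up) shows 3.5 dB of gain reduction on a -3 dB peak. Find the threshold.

-13.5 dB

Input is 10.5 dB above T (since output overshoot × R = input overshoot: (-6.5 − T)·1.5 = -3 − T gives T = -13.5 dB).
Check: -13.5 + (-3 − (-13.5))/1.5 = -13.5 + 7 = -6.5 dB. ✓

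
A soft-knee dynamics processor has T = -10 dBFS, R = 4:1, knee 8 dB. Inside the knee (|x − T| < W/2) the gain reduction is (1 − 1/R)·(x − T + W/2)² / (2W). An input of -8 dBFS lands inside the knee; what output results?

-9.6875 dBFS

x − T + W/2 = -8 − (-10) + 4 = 6.
GR = (1 − 1/4) × 6² / 16 = 0.75 × 36 / 16 = 1.6875 dB.
Output = -8 − 1.6875 = -9.6875 dBFS.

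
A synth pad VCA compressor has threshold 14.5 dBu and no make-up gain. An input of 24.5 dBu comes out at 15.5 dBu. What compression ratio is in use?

Input overshoot = 24.5 − 14.5 = 10 dB; output overshoot = 15.5 − 14.5 = 1 dB.
Ratio = 10 / 1 = 10.

10:1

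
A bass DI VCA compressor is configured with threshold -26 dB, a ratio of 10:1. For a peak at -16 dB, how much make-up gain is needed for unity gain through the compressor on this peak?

The peak compresses to -26 + 10/10 = -25 dB.
To reach -16 dB requires -16 − (-25) = 9 dB of make-up.

9 dB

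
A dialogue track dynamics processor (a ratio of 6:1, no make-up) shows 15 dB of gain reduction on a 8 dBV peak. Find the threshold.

Input is 18 dB above T (since output overshoot × R = input overshoot: (-7 − T)·6 = 8 − T gives T = -10 dBV).
Check: -10 + (8 − (-10))/6 = -10 + 3 = -7 dBV. ✓

-10 dBV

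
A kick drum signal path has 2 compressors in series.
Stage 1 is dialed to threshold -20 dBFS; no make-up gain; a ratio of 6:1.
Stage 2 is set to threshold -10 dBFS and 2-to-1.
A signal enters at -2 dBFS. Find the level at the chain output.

-17 dBFS

Stage 1: -2 dBFS is 18 dB over -20 dBFS; at 6:1 that becomes 3 dB over, giving -17 dBFS.
Stage 2: -17 dBFS is at or below the -10 dBFS threshold — no compression; output -17 dBFS.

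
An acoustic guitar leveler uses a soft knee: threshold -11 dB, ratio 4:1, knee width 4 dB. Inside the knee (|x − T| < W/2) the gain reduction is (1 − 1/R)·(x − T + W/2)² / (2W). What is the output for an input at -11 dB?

x − T + W/2 = -11 − (-11) + 2 = 2.
GR = (1 − 1/4) × 2² / 8 = 0.75 × 4 / 8 = 0.375 dB.
Output = -11 − 0.375 = -11.375 dB.

-11.375 dB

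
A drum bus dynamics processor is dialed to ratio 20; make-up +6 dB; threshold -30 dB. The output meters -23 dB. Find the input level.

-10 dB

Remove make-up: -23 − 6 = -29 dB.
That's 1 dB above the -30 dB threshold.
Undo the ratio: input overshoot = 1 × 20 = 20 dB, giving input = -10 dB.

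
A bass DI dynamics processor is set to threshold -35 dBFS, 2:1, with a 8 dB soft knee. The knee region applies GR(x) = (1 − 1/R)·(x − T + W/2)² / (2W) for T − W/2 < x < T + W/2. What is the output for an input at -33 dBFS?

-34.125 dBFS

x − T + W/2 = -33 − (-35) + 4 = 6.
GR = (1 − 1/2) × 6² / 16 = 0.5 × 36 / 16 = 1.125 dB.
Output = -33 − 1.125 = -34.125 dBFS.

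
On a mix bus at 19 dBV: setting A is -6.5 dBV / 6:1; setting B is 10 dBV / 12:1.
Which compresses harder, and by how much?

A: 25.5 dB over, compressed to 4.25 dB over, so 21.25 dB of GR.
B: 9 dB over, compressed to 0.75 dB over, so 8.25 dB of GR.
A applies 13 dB more gain reduction.

A, by 13 dB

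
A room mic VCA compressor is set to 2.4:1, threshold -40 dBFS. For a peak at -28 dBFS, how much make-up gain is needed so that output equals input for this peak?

7 dB

Overshoot 12 dB → 12/2.4 = 5 dB after compression, so the compressed level is -40 + 5 = -35 dBFS.
Make-up = target − compressed = -28 − (-35) = 7 dB.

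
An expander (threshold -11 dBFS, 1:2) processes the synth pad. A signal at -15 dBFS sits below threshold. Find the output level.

Undershoot = (-11) − (-15) = 4 dB.
At 1:2, that expands to 8 dB under threshold.
Output = -11 − 8 = -19 dBFS.

-19 dBFS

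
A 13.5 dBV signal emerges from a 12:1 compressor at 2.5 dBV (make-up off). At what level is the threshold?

Let T be the threshold. Output overshoot = (input overshoot)/R, so 2.5 − T = (13.5 − T)/12.
12·(2.5 − T) = 13.5 − T → 11·T = 30 − 13.5 = 16.5.
T = 16.5/11 = 1.5 dBV.

1.5 dBV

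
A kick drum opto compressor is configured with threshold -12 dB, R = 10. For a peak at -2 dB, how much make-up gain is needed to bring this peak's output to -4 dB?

The peak compresses to -12 + 10/10 = -11 dB.
To reach -4 dB requires -4 − (-11) = 7 dB of make-up.

7 dB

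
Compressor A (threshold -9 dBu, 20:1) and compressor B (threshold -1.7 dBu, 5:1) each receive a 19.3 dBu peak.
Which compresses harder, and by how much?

A, by 10.085 dB

A: GR = 28.3 − 28.3/20 = 26.885 dB.
B: GR = 21 − 21/5 = 16.8 dB.
A reduces 10.085 dB more.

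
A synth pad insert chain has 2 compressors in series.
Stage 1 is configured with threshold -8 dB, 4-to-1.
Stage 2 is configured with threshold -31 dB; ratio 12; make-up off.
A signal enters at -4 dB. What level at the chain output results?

-29 dB

Stage 1: -4 dB is 4 dB over -8 dB; at 4:1 that becomes 1 dB over, giving -7 dB.
Stage 2: overshoot 24 dB → 24/12 = 2 dB → -29 dB.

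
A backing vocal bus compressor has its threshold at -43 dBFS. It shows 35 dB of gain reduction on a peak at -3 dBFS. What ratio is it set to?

8:1

Input overshoot = -3 − (-43) = 40 dB.
Output overshoot = 40 − 35 = 5 dB.
Ratio = input overshoot / output overshoot = 40 / 5 = 8.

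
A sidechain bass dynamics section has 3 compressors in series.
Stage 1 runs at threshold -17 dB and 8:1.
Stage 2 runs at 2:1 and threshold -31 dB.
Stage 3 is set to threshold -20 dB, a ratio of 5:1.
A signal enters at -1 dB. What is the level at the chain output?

-23 dB

Stage 1: -1 dB is 16 dB over -17 dB; at 8:1 that becomes 2 dB over, giving -15 dB.
Stage 2: 16 dB above -31 dB, reduced 2:1 to 8 dB above → -23 dB.
Stage 3: below threshold (-23 ≤ -20); passes unchanged; output -23 dB.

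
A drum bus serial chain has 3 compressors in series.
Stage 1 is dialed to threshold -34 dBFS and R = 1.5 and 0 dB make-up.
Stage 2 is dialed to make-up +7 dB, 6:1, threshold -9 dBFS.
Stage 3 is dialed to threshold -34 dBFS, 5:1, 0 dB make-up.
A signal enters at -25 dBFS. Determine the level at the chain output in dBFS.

-31.4 dBFS

Stage 1: -25 dBFS is 9 dB over -34 dBFS; at 1.5:1 that becomes 6 dB over, giving -28 dBFS.
Stage 2: below threshold (-28 ≤ -9); passes unchanged; make-up brings it to -21 dBFS.
Stage 3: overshoot 13 dB → 13/5 = 2.6 dB → -31.4 dBFS.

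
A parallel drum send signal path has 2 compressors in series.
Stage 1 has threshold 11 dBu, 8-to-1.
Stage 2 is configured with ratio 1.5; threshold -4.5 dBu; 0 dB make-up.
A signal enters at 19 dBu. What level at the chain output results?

Stage 1: overshoot 8 dB → 8/8 = 1 dB → 12 dBu.
Stage 2: 16.5 dB above -4.5 dBu, reduced 1.5:1 to 11 dB above → 6.5 dBu.

6.5 dBu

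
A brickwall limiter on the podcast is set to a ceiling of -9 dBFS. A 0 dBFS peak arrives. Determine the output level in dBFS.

-9 dBFS

At ∞:1, everything above -9 dBFS is held at the ceiling.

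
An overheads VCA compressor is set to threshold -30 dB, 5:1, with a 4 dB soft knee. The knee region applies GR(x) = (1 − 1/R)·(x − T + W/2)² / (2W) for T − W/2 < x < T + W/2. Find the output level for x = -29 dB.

x − T + W/2 = -29 − (-30) + 2 = 3.
GR = (1 − 1/5) × 3² / 8 = 0.8 × 9 / 8 = 0.9 dB.
Output = -29 − 0.9 = -29.9 dB.

-29.9 dB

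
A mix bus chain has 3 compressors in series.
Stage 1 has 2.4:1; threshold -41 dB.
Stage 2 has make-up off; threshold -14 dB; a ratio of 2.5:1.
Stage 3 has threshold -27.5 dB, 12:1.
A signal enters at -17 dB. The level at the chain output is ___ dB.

Stage 1: overshoot 24 dB → 24/2.4 = 10 dB → -31 dB.
Stage 2: -31 dB is at or below the -14 dB threshold — no compression; output -31 dB.
Stage 3: -31 dB ≤ -27.5 dB, so stage 3 doesn't engage; output -31 dB.

-31 dB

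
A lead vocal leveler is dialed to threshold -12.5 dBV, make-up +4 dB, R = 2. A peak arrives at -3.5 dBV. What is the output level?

Overshoot: -3.5 − (-12.5) = 9 dB.
2:1 compression reduces that to 9/2 = 4.5 dB over.
So the level is -12.5 + 4.5 = -8 dBV; make-up adds 4 dB, giving -4 dBV.

-4 dBV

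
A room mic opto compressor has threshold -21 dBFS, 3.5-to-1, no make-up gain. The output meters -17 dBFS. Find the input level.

-7 dBFS

The compressed level sits -17 − (-21) = 4 dB over threshold.
Input overshoot = R × output overshoot = 14 dB → input = -21 + 14 = -7 dBFS.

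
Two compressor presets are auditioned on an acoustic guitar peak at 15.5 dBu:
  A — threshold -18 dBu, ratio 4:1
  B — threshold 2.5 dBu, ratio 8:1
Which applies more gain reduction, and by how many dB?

A: GR = 33.5 − 33.5/4 = 25.125 dB.
B: GR = 13 − 13/8 = 11.375 dB.
Difference: 13.75 dB in favour of A.

A, by 13.75 dB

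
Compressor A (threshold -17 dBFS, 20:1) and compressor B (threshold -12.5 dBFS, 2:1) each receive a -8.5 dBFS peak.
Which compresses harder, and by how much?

A: 8.5 dB over, compressed to 0.425 dB over, so 8.075 dB of GR.
B: 4 dB over, compressed to 2 dB over, so 2 dB of GR.
A applies 6.075 dB more gain reduction.

A, by 6.075 dB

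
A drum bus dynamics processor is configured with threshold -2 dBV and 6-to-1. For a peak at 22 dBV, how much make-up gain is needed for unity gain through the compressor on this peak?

20 dB

Overshoot 24 dB → 24/6 = 4 dB after compression, so the compressed level is -2 + 4 = 2 dBV.
Make-up = target − compressed = 22 − 2 = 20 dB.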